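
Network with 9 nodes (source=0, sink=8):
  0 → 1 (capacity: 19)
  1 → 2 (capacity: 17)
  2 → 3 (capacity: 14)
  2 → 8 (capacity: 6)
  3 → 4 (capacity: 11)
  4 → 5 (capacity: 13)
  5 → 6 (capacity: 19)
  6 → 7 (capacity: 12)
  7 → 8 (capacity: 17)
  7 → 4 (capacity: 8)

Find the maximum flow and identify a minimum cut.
Max flow = 17, Min cut edges: (2,8), (3,4)

Maximum flow: 17
Minimum cut: (2,8), (3,4)
Partition: S = [0, 1, 2, 3], T = [4, 5, 6, 7, 8]

Max-flow min-cut theorem verified: both equal 17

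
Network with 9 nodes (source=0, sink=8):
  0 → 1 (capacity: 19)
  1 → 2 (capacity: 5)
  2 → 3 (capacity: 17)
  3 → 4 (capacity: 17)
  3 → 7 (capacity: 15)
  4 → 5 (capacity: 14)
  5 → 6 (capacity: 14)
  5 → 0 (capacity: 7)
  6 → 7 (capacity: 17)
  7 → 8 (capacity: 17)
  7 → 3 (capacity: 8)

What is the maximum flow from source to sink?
Maximum flow = 5

Max flow: 5

Flow assignment:
  0 → 1: 5/19
  1 → 2: 5/5
  2 → 3: 5/17
  3 → 7: 5/15
  7 → 8: 5/17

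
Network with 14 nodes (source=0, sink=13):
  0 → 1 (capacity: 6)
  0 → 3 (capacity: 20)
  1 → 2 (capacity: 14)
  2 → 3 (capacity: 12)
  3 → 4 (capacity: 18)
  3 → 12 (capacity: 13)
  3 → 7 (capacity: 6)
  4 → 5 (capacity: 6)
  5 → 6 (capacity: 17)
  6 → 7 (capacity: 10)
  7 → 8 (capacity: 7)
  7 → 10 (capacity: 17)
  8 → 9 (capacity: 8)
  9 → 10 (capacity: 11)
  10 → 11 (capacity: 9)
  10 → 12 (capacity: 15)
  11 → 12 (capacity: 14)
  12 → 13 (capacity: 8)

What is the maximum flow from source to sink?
Maximum flow = 8

Max flow: 8

Flow assignment:
  0 → 1: 6/6
  0 → 3: 2/20
  1 → 2: 6/14
  2 → 3: 6/12
  3 → 4: 6/18
  3 → 7: 2/6
  4 → 5: 6/6
  5 → 6: 6/17
  6 → 7: 6/10
  7 → 10: 8/17
  10 → 12: 8/15
  12 → 13: 8/8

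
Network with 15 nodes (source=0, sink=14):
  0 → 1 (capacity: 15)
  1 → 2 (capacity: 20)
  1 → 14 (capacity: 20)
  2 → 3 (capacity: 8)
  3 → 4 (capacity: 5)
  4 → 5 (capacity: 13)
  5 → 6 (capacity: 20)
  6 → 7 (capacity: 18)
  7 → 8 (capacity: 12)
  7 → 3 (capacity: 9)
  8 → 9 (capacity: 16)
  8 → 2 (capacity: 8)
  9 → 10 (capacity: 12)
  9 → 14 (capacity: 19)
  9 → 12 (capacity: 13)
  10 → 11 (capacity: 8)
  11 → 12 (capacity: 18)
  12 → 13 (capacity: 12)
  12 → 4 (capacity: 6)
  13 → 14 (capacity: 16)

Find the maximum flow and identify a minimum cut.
Max flow = 15, Min cut edges: (0,1)

Maximum flow: 15
Minimum cut: (0,1)
Partition: S = [0], T = [1, 2, 3, 4, 5, 6, 7, 8, 9, 10, 11, 12, 13, 14]

Max-flow min-cut theorem verified: both equal 15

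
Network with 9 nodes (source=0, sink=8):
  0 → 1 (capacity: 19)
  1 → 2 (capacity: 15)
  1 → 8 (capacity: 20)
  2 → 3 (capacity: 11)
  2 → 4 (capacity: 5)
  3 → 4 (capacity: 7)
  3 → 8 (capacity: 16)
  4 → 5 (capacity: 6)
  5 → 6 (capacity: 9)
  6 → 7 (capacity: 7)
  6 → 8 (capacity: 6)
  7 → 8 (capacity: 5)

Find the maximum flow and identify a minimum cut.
Max flow = 19, Min cut edges: (0,1)

Maximum flow: 19
Minimum cut: (0,1)
Partition: S = [0], T = [1, 2, 3, 4, 5, 6, 7, 8]

Max-flow min-cut theorem verified: both equal 19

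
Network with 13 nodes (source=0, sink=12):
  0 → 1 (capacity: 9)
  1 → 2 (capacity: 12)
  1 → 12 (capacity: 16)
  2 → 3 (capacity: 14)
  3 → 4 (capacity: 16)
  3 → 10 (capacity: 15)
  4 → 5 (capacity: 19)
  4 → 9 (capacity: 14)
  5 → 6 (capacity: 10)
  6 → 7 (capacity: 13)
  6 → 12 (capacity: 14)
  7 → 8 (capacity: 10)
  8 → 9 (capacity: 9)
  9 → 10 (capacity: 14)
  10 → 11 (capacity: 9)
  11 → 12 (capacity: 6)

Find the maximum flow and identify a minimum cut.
Max flow = 9, Min cut edges: (0,1)

Maximum flow: 9
Minimum cut: (0,1)
Partition: S = [0], T = [1, 2, 3, 4, 5, 6, 7, 8, 9, 10, 11, 12]

Max-flow min-cut theorem verified: both equal 9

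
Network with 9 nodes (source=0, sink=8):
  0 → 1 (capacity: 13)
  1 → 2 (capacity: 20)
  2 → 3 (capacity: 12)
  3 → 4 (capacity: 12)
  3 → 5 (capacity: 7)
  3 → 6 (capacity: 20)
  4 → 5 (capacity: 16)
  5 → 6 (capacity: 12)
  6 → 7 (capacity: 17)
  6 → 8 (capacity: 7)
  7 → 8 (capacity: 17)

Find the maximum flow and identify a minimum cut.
Max flow = 12, Min cut edges: (2,3)

Maximum flow: 12
Minimum cut: (2,3)
Partition: S = [0, 1, 2], T = [3, 4, 5, 6, 7, 8]

Max-flow min-cut theorem verified: both equal 12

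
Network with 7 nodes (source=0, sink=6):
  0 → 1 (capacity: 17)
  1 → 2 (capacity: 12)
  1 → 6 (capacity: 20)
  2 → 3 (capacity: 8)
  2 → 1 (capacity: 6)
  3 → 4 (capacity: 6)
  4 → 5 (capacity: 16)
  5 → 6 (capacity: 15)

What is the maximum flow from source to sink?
Maximum flow = 17

Max flow: 17

Flow assignment:
  0 → 1: 17/17
  1 → 6: 17/20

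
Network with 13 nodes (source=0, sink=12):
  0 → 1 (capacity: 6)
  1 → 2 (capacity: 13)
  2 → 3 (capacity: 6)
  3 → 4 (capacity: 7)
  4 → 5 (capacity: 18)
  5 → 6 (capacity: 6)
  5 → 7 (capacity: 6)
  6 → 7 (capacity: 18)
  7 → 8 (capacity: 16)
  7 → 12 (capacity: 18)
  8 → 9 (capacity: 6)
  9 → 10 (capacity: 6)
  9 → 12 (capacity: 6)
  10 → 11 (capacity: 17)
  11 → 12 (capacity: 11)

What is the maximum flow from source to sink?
Maximum flow = 6

Max flow: 6

Flow assignment:
  0 → 1: 6/6
  1 → 2: 6/13
  2 → 3: 6/6
  3 → 4: 6/7
  4 → 5: 6/18
  5 → 7: 6/6
  7 → 12: 6/18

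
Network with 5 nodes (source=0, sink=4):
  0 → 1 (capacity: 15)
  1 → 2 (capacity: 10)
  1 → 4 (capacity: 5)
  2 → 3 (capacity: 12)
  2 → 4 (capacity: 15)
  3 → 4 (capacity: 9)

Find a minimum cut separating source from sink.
Min cut value = 15, edges: (1,2), (1,4)

Min cut value: 15
Partition: S = [0, 1], T = [2, 3, 4]
Cut edges: (1,2), (1,4)

By max-flow min-cut theorem, max flow = min cut = 15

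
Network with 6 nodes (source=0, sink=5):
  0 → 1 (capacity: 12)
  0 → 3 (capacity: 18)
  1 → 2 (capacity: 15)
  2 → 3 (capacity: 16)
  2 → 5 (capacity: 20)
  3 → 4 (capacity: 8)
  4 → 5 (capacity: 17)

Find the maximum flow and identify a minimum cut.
Max flow = 20, Min cut edges: (0,1), (3,4)

Maximum flow: 20
Minimum cut: (0,1), (3,4)
Partition: S = [0, 3], T = [1, 2, 4, 5]

Max-flow min-cut theorem verified: both equal 20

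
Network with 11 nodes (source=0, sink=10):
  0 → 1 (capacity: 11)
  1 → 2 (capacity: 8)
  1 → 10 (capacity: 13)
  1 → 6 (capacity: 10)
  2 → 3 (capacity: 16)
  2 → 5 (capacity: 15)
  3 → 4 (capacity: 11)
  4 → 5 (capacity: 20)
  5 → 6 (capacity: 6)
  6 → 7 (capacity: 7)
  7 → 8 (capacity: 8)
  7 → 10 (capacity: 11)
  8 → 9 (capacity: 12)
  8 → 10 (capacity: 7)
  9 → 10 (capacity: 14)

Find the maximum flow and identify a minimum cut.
Max flow = 11, Min cut edges: (0,1)

Maximum flow: 11
Minimum cut: (0,1)
Partition: S = [0], T = [1, 2, 3, 4, 5, 6, 7, 8, 9, 10]

Max-flow min-cut theorem verified: both equal 11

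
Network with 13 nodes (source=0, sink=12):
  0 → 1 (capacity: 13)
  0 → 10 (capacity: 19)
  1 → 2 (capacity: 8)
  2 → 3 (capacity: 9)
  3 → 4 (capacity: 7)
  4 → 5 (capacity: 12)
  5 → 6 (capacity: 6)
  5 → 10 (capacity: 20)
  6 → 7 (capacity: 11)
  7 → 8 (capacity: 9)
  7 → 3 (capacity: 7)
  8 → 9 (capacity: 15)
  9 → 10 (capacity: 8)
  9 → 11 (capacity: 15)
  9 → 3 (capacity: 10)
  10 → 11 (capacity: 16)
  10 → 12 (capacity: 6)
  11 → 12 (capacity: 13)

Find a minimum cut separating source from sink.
Min cut value = 19, edges: (10,12), (11,12)

Min cut value: 19
Partition: S = [0, 1, 2, 3, 4, 5, 6, 7, 8, 9, 10, 11], T = [12]
Cut edges: (10,12), (11,12)

By max-flow min-cut theorem, max flow = min cut = 19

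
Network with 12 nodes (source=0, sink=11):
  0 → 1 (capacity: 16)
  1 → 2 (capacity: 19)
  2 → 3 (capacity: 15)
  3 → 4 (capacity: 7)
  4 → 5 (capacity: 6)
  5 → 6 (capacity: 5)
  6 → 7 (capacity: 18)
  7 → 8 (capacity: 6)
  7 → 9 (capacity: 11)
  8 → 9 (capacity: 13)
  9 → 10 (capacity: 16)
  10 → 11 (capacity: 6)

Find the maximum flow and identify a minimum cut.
Max flow = 5, Min cut edges: (5,6)

Maximum flow: 5
Minimum cut: (5,6)
Partition: S = [0, 1, 2, 3, 4, 5], T = [6, 7, 8, 9, 10, 11]

Max-flow min-cut theorem verified: both equal 5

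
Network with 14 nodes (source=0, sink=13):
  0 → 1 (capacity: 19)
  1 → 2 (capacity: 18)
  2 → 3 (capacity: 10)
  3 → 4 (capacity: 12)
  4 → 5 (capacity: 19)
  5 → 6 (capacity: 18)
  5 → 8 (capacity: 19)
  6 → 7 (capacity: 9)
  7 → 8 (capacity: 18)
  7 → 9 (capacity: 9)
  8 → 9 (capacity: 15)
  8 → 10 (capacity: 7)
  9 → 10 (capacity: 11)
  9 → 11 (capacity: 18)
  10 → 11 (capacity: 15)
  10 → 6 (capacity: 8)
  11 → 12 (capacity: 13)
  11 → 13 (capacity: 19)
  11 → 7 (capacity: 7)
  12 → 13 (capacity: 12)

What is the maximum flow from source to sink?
Maximum flow = 10

Max flow: 10

Flow assignment:
  0 → 1: 10/19
  1 → 2: 10/18
  2 → 3: 10/10
  3 → 4: 10/12
  4 → 5: 10/19
  5 → 8: 10/19
  8 → 9: 10/15
  9 → 11: 10/18
  11 → 13: 10/19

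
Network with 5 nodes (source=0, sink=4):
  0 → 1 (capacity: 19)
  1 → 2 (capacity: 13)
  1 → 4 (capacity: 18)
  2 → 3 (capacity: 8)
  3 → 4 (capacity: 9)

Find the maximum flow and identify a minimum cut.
Max flow = 19, Min cut edges: (0,1)

Maximum flow: 19
Minimum cut: (0,1)
Partition: S = [0], T = [1, 2, 3, 4]

Max-flow min-cut theorem verified: both equal 19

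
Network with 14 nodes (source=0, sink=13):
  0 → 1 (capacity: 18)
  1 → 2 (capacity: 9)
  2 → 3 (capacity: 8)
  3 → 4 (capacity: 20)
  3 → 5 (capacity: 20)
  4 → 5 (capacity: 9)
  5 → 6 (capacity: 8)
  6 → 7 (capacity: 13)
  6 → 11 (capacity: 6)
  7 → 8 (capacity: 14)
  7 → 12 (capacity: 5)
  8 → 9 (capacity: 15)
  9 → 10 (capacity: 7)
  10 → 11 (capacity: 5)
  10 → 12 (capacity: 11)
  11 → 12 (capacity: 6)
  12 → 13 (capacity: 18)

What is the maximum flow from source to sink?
Maximum flow = 8

Max flow: 8

Flow assignment:
  0 → 1: 8/18
  1 → 2: 8/9
  2 → 3: 8/8
  3 → 5: 8/20
  5 → 6: 8/8
  6 → 7: 5/13
  6 → 11: 3/6
  7 → 12: 5/5
  11 → 12: 3/6
  12 → 13: 8/18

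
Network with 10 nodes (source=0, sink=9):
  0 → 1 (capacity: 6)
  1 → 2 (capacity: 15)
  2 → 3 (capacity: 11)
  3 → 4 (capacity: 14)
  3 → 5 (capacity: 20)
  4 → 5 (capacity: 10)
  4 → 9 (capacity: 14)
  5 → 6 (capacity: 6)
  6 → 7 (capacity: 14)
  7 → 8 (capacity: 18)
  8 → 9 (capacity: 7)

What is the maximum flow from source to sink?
Maximum flow = 6

Max flow: 6

Flow assignment:
  0 → 1: 6/6
  1 → 2: 6/15
  2 → 3: 6/11
  3 → 4: 6/14
  4 → 9: 6/14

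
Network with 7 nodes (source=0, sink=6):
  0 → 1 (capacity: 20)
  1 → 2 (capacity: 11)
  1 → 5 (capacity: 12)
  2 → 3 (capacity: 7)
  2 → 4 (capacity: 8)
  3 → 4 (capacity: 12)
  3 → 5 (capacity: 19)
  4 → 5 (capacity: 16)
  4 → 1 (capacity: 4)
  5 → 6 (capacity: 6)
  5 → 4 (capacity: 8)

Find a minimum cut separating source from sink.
Min cut value = 6, edges: (5,6)

Min cut value: 6
Partition: S = [0, 1, 2, 3, 4, 5], T = [6]
Cut edges: (5,6)

By max-flow min-cut theorem, max flow = min cut = 6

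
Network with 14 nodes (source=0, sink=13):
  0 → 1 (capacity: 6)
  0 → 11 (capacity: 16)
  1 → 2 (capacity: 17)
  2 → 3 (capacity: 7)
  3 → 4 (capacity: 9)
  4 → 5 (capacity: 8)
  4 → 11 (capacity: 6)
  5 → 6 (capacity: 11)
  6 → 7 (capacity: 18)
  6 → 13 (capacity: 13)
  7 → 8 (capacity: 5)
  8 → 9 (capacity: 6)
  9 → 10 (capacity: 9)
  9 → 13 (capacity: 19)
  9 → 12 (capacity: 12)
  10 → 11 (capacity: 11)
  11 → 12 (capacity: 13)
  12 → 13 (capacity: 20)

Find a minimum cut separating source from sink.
Min cut value = 19, edges: (0,1), (11,12)

Min cut value: 19
Partition: S = [0, 10, 11], T = [1, 2, 3, 4, 5, 6, 7, 8, 9, 12, 13]
Cut edges: (0,1), (11,12)

By max-flow min-cut theorem, max flow = min cut = 19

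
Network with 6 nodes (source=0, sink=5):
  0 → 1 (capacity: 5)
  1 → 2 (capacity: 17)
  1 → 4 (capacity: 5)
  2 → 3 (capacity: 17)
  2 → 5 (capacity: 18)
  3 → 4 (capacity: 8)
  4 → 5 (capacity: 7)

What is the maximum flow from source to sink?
Maximum flow = 5

Max flow: 5

Flow assignment:
  0 → 1: 5/5
  1 → 2: 5/17
  2 → 5: 5/18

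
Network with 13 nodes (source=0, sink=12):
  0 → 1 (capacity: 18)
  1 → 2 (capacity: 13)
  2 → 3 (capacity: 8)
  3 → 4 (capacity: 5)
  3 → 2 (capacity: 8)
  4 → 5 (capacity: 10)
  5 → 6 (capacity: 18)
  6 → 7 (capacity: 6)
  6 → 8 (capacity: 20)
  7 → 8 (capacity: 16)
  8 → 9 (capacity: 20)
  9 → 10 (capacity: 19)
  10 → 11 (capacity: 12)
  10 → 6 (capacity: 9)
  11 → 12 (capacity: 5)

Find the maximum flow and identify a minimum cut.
Max flow = 5, Min cut edges: (11,12)

Maximum flow: 5
Minimum cut: (11,12)
Partition: S = [0, 1, 2, 3, 4, 5, 6, 7, 8, 9, 10, 11], T = [12]

Max-flow min-cut theorem verified: both equal 5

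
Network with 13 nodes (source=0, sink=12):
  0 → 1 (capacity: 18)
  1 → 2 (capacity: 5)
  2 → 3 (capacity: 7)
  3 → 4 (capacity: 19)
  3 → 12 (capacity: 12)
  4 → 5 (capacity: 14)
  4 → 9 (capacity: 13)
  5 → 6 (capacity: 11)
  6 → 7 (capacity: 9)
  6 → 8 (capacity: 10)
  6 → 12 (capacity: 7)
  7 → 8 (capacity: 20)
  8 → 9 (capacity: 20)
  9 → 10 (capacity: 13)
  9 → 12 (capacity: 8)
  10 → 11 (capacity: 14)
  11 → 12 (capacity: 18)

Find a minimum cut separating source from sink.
Min cut value = 5, edges: (1,2)

Min cut value: 5
Partition: S = [0, 1], T = [2, 3, 4, 5, 6, 7, 8, 9, 10, 11, 12]
Cut edges: (1,2)

By max-flow min-cut theorem, max flow = min cut = 5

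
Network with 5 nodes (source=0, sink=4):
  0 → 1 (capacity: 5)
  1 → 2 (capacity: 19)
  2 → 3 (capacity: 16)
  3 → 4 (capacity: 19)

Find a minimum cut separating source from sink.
Min cut value = 5, edges: (0,1)

Min cut value: 5
Partition: S = [0], T = [1, 2, 3, 4]
Cut edges: (0,1)

By max-flow min-cut theorem, max flow = min cut = 5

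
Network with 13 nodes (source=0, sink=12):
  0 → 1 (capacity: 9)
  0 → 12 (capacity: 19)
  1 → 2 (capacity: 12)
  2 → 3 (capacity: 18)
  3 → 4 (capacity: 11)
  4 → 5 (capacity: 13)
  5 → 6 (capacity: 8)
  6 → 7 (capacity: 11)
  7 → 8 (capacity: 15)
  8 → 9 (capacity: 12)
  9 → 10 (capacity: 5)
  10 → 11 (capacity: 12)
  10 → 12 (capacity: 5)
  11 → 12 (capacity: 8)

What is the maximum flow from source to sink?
Maximum flow = 24

Max flow: 24

Flow assignment:
  0 → 1: 5/9
  0 → 12: 19/19
  1 → 2: 5/12
  2 → 3: 5/18
  3 → 4: 5/11
  4 → 5: 5/13
  5 → 6: 5/8
  6 → 7: 5/11
  7 → 8: 5/15
  8 → 9: 5/12
  9 → 10: 5/5
  10 → 12: 5/5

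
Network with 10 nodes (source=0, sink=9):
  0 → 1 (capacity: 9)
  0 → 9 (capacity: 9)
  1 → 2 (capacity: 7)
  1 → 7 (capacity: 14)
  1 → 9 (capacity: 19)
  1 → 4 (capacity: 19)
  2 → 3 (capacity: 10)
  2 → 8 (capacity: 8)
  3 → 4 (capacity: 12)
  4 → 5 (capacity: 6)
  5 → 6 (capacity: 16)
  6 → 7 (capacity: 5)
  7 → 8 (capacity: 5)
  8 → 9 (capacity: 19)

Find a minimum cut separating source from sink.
Min cut value = 18, edges: (0,1), (0,9)

Min cut value: 18
Partition: S = [0], T = [1, 2, 3, 4, 5, 6, 7, 8, 9]
Cut edges: (0,1), (0,9)

By max-flow min-cut theorem, max flow = min cut = 18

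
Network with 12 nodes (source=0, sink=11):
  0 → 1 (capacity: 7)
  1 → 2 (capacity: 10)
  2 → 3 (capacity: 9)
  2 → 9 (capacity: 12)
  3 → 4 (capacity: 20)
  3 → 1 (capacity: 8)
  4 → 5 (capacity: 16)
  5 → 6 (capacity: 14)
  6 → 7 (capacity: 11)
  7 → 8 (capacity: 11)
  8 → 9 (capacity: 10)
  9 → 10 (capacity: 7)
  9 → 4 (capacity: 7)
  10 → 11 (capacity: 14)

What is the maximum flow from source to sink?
Maximum flow = 7

Max flow: 7

Flow assignment:
  0 → 1: 7/7
  1 → 2: 7/10
  2 → 9: 7/12
  9 → 10: 7/7
  10 → 11: 7/14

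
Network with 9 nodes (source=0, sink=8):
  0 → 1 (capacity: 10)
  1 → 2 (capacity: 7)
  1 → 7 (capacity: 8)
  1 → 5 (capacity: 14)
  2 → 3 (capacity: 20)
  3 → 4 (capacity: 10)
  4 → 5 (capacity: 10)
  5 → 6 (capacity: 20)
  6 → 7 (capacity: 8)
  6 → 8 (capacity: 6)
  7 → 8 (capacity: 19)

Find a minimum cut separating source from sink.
Min cut value = 10, edges: (0,1)

Min cut value: 10
Partition: S = [0], T = [1, 2, 3, 4, 5, 6, 7, 8]
Cut edges: (0,1)

By max-flow min-cut theorem, max flow = min cut = 10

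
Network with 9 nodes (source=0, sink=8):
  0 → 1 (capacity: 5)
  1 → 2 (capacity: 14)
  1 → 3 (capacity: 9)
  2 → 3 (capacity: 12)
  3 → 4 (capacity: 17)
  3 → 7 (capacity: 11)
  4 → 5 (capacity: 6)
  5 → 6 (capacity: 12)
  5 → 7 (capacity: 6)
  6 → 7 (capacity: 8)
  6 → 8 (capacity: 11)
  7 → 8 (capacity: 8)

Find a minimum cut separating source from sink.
Min cut value = 5, edges: (0,1)

Min cut value: 5
Partition: S = [0], T = [1, 2, 3, 4, 5, 6, 7, 8]
Cut edges: (0,1)

By max-flow min-cut theorem, max flow = min cut = 5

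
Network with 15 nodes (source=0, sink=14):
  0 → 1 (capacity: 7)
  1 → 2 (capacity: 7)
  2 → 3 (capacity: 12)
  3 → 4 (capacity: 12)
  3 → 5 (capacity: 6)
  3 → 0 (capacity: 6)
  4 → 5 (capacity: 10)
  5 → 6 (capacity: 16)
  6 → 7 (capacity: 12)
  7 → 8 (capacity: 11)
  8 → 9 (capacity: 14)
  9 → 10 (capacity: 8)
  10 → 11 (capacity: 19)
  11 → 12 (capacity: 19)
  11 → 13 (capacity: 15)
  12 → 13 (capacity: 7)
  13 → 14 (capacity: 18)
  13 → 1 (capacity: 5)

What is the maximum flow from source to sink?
Maximum flow = 7

Max flow: 7

Flow assignment:
  0 → 1: 7/7
  1 → 2: 7/7
  2 → 3: 7/12
  3 → 4: 1/12
  3 → 5: 6/6
  4 → 5: 1/10
  5 → 6: 7/16
  6 → 7: 7/12
  7 → 8: 7/11
  8 → 9: 7/14
  9 → 10: 7/8
  10 → 11: 7/19
  11 → 13: 7/15
  13 → 14: 7/18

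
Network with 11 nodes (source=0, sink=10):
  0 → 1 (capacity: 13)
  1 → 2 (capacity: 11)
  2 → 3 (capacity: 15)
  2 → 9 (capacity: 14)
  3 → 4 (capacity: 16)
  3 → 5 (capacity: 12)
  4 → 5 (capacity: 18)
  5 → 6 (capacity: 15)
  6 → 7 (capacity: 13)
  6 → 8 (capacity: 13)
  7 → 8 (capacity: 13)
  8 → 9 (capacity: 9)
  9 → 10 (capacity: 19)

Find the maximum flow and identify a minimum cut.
Max flow = 11, Min cut edges: (1,2)

Maximum flow: 11
Minimum cut: (1,2)
Partition: S = [0, 1], T = [2, 3, 4, 5, 6, 7, 8, 9, 10]

Max-flow min-cut theorem verified: both equal 11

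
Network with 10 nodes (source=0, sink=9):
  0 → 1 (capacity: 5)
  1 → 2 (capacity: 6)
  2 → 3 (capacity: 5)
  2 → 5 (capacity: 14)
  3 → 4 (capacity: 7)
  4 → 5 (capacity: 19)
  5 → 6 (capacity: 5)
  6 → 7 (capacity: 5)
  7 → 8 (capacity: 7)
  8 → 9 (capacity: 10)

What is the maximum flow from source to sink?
Maximum flow = 5

Max flow: 5

Flow assignment:
  0 → 1: 5/5
  1 → 2: 5/6
  2 → 5: 5/14
  5 → 6: 5/5
  6 → 7: 5/5
  7 → 8: 5/7
  8 → 9: 5/10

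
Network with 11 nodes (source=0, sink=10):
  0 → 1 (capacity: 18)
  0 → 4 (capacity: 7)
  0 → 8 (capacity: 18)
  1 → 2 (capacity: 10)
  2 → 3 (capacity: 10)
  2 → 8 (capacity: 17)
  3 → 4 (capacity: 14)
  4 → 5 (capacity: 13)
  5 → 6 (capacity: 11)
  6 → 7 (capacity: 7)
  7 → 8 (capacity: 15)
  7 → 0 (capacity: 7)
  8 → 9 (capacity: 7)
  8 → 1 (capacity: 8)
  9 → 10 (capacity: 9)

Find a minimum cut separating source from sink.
Min cut value = 7, edges: (8,9)

Min cut value: 7
Partition: S = [0, 1, 2, 3, 4, 5, 6, 7, 8], T = [9, 10]
Cut edges: (8,9)

By max-flow min-cut theorem, max flow = min cut = 7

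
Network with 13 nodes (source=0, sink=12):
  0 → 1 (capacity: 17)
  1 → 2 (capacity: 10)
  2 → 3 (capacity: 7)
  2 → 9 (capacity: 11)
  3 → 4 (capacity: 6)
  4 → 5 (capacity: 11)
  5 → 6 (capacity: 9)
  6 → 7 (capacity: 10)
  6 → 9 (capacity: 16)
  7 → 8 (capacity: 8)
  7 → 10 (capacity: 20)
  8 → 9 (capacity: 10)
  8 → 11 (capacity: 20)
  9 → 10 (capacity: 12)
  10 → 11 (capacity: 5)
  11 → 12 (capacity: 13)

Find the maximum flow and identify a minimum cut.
Max flow = 10, Min cut edges: (1,2)

Maximum flow: 10
Minimum cut: (1,2)
Partition: S = [0, 1], T = [2, 3, 4, 5, 6, 7, 8, 9, 10, 11, 12]

Max-flow min-cut theorem verified: both equal 10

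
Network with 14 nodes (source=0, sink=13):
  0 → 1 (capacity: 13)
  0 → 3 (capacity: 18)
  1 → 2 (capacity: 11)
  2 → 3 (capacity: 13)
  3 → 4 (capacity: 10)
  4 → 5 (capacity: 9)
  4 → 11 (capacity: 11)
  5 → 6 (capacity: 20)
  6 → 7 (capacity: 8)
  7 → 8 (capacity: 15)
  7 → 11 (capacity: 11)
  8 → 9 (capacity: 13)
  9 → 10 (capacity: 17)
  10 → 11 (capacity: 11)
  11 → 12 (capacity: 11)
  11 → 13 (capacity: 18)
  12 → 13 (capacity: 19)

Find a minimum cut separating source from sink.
Min cut value = 10, edges: (3,4)

Min cut value: 10
Partition: S = [0, 1, 2, 3], T = [4, 5, 6, 7, 8, 9, 10, 11, 12, 13]
Cut edges: (3,4)

By max-flow min-cut theorem, max flow = min cut = 10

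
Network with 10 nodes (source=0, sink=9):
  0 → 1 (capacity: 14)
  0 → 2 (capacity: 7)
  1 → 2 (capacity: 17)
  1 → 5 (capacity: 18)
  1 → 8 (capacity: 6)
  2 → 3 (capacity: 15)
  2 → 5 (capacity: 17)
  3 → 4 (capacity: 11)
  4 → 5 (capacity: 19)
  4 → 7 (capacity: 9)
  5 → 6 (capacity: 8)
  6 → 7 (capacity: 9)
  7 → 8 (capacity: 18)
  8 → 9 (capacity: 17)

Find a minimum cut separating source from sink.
Min cut value = 17, edges: (8,9)

Min cut value: 17
Partition: S = [0, 1, 2, 3, 4, 5, 6, 7, 8], T = [9]
Cut edges: (8,9)

By max-flow min-cut theorem, max flow = min cut = 17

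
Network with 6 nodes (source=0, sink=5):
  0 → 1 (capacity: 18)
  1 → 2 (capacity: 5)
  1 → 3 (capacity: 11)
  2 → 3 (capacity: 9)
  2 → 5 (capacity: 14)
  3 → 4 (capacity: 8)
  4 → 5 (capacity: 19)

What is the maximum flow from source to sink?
Maximum flow = 13

Max flow: 13

Flow assignment:
  0 → 1: 13/18
  1 → 2: 5/5
  1 → 3: 8/11
  2 → 5: 5/14
  3 → 4: 8/8
  4 → 5: 8/19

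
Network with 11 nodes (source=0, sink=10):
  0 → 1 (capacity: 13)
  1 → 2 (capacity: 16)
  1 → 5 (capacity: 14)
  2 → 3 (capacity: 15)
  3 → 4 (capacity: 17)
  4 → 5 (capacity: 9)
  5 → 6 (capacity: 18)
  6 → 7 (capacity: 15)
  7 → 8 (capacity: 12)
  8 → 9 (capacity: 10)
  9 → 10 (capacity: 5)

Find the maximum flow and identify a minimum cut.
Max flow = 5, Min cut edges: (9,10)

Maximum flow: 5
Minimum cut: (9,10)
Partition: S = [0, 1, 2, 3, 4, 5, 6, 7, 8, 9], T = [10]

Max-flow min-cut theorem verified: both equal 5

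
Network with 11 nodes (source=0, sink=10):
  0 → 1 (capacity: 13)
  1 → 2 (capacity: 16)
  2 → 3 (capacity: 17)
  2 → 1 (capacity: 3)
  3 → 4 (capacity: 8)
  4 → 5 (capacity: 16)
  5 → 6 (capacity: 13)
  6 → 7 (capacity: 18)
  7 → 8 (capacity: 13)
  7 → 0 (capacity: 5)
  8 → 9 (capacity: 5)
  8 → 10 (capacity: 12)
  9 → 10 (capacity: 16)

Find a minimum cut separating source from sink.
Min cut value = 8, edges: (3,4)

Min cut value: 8
Partition: S = [0, 1, 2, 3], T = [4, 5, 6, 7, 8, 9, 10]
Cut edges: (3,4)

By max-flow min-cut theorem, max flow = min cut = 8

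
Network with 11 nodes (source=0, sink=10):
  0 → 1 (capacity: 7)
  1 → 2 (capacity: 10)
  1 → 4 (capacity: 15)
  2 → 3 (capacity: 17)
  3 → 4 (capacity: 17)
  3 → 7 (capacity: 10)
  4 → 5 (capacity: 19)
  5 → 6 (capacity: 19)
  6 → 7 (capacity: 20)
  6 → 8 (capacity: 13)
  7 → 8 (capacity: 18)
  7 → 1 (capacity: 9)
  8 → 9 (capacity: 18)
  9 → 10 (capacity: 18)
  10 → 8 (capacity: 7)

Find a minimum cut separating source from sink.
Min cut value = 7, edges: (0,1)

Min cut value: 7
Partition: S = [0], T = [1, 2, 3, 4, 5, 6, 7, 8, 9, 10]
Cut edges: (0,1)

By max-flow min-cut theorem, max flow = min cut = 7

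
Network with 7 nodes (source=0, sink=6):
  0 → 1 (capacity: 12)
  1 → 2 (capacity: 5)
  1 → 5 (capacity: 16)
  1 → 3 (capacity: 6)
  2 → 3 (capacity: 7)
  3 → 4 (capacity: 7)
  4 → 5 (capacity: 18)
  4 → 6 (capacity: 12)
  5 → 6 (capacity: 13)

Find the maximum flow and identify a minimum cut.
Max flow = 12, Min cut edges: (0,1)

Maximum flow: 12
Minimum cut: (0,1)
Partition: S = [0], T = [1, 2, 3, 4, 5, 6]

Max-flow min-cut theorem verified: both equal 12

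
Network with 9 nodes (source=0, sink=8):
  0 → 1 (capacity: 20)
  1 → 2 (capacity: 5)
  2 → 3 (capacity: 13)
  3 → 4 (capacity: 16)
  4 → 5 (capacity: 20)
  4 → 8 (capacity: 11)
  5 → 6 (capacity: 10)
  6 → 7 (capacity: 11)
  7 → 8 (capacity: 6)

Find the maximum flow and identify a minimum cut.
Max flow = 5, Min cut edges: (1,2)

Maximum flow: 5
Minimum cut: (1,2)
Partition: S = [0, 1], T = [2, 3, 4, 5, 6, 7, 8]

Max-flow min-cut theorem verified: both equal 5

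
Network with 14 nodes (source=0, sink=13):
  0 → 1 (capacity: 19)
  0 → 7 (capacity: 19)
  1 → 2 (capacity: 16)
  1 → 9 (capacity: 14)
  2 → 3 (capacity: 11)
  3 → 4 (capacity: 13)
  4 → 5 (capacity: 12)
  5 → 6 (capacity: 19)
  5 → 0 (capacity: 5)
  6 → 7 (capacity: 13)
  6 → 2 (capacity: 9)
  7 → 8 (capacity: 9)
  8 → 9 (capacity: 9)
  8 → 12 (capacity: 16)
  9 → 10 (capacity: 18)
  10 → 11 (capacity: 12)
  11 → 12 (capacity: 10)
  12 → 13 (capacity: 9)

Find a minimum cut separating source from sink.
Min cut value = 9, edges: (12,13)

Min cut value: 9
Partition: S = [0, 1, 2, 3, 4, 5, 6, 7, 8, 9, 10, 11, 12], T = [13]
Cut edges: (12,13)

By max-flow min-cut theorem, max flow = min cut = 9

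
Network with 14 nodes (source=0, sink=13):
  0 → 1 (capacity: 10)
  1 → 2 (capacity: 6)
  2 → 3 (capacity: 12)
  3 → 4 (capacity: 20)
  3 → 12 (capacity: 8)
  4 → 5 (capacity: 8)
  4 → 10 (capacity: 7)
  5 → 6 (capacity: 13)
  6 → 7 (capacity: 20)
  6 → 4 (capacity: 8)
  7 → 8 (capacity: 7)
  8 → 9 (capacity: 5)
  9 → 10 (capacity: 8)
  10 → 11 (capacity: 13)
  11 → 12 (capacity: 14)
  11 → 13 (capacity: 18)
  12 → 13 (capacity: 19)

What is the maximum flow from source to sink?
Maximum flow = 6

Max flow: 6

Flow assignment:
  0 → 1: 6/10
  1 → 2: 6/6
  2 → 3: 6/12
  3 → 12: 6/8
  12 → 13: 6/19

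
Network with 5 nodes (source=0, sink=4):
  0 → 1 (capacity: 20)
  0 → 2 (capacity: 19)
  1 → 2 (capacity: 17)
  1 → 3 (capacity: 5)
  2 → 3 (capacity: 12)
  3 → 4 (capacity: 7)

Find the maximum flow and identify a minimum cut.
Max flow = 7, Min cut edges: (3,4)

Maximum flow: 7
Minimum cut: (3,4)
Partition: S = [0, 1, 2, 3], T = [4]

Max-flow min-cut theorem verified: both equal 7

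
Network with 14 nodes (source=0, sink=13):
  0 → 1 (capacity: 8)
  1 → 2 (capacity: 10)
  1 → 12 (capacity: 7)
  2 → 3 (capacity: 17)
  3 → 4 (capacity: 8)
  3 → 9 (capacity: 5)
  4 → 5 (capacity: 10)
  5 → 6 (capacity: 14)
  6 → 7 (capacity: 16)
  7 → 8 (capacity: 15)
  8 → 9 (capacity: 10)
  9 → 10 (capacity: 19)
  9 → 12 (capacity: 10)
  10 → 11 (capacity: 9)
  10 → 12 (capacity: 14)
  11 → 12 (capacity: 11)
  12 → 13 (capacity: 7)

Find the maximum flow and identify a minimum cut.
Max flow = 7, Min cut edges: (12,13)

Maximum flow: 7
Minimum cut: (12,13)
Partition: S = [0, 1, 2, 3, 4, 5, 6, 7, 8, 9, 10, 11, 12], T = [13]

Max-flow min-cut theorem verified: both equal 7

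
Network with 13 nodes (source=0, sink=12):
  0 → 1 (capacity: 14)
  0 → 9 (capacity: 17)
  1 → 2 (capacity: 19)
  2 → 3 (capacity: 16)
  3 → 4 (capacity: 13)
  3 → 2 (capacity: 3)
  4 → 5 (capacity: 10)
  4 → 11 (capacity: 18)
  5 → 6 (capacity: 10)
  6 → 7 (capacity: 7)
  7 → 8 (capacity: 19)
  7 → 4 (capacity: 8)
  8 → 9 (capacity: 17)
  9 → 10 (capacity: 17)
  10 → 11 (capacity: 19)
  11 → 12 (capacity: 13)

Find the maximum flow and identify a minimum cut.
Max flow = 13, Min cut edges: (11,12)

Maximum flow: 13
Minimum cut: (11,12)
Partition: S = [0, 1, 2, 3, 4, 5, 6, 7, 8, 9, 10, 11], T = [12]

Max-flow min-cut theorem verified: both equal 13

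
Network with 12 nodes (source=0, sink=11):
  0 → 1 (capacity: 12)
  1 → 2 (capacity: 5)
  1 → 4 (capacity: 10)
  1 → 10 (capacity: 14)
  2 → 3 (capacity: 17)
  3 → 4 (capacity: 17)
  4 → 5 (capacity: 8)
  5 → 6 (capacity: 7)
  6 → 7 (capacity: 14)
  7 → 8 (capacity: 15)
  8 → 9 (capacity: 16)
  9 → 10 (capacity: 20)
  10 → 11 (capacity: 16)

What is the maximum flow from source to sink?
Maximum flow = 12

Max flow: 12

Flow assignment:
  0 → 1: 12/12
  1 → 10: 12/14
  10 → 11: 12/16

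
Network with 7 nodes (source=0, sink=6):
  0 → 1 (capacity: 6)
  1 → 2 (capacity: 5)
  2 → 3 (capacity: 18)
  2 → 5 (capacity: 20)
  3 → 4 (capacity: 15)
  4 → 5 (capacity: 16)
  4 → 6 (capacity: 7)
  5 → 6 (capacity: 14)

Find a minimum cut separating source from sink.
Min cut value = 5, edges: (1,2)

Min cut value: 5
Partition: S = [0, 1], T = [2, 3, 4, 5, 6]
Cut edges: (1,2)

By max-flow min-cut theorem, max flow = min cut = 5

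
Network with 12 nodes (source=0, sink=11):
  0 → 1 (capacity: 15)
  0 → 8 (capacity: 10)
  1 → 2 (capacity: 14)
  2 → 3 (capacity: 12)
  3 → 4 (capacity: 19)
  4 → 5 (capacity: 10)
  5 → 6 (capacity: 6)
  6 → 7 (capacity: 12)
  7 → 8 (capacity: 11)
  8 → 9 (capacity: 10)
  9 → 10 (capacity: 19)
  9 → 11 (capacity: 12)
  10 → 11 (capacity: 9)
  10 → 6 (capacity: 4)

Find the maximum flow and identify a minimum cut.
Max flow = 10, Min cut edges: (8,9)

Maximum flow: 10
Minimum cut: (8,9)
Partition: S = [0, 1, 2, 3, 4, 5, 6, 7, 8], T = [9, 10, 11]

Max-flow min-cut theorem verified: both equal 10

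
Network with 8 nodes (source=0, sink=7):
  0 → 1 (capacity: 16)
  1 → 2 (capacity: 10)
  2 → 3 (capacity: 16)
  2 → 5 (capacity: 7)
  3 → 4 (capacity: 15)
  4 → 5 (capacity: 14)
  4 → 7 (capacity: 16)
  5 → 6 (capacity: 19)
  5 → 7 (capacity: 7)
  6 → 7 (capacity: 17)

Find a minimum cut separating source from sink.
Min cut value = 10, edges: (1,2)

Min cut value: 10
Partition: S = [0, 1], T = [2, 3, 4, 5, 6, 7]
Cut edges: (1,2)

By max-flow min-cut theorem, max flow = min cut = 10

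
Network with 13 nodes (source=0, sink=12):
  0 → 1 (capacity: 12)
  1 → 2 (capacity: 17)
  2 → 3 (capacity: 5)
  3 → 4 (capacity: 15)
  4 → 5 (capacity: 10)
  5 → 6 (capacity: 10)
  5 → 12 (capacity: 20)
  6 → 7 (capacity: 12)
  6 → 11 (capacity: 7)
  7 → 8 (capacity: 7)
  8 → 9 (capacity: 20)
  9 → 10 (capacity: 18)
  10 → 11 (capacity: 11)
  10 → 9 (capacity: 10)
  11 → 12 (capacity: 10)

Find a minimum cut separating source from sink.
Min cut value = 5, edges: (2,3)

Min cut value: 5
Partition: S = [0, 1, 2], T = [3, 4, 5, 6, 7, 8, 9, 10, 11, 12]
Cut edges: (2,3)

By max-flow min-cut theorem, max flow = min cut = 5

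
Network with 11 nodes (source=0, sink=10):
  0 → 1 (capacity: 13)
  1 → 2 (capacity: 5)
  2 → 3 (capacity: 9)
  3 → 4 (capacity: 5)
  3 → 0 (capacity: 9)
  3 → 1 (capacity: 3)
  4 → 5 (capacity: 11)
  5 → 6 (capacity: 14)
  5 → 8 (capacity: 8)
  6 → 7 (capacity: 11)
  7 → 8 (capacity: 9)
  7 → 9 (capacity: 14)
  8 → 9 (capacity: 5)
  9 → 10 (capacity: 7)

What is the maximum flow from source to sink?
Maximum flow = 5

Max flow: 5

Flow assignment:
  0 → 1: 5/13
  1 → 2: 5/5
  2 → 3: 5/9
  3 → 4: 5/5
  4 → 5: 5/11
  5 → 8: 5/8
  8 → 9: 5/5
  9 → 10: 5/7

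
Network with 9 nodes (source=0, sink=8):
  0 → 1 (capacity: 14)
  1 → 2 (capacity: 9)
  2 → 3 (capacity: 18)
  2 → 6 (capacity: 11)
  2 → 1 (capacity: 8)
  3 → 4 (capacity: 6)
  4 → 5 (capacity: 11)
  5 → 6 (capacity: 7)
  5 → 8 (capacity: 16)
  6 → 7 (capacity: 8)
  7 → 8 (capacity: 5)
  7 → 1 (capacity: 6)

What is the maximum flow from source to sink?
Maximum flow = 9

Max flow: 9

Flow assignment:
  0 → 1: 9/14
  1 → 2: 9/9
  2 → 3: 4/18
  2 → 6: 5/11
  3 → 4: 4/6
  4 → 5: 4/11
  5 → 8: 4/16
  6 → 7: 5/8
  7 → 8: 5/5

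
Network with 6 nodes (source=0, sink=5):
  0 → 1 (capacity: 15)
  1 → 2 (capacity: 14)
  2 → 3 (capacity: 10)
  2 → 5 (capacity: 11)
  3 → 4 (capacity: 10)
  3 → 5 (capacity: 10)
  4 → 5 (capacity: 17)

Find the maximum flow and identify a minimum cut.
Max flow = 14, Min cut edges: (1,2)

Maximum flow: 14
Minimum cut: (1,2)
Partition: S = [0, 1], T = [2, 3, 4, 5]

Max-flow min-cut theorem verified: both equal 14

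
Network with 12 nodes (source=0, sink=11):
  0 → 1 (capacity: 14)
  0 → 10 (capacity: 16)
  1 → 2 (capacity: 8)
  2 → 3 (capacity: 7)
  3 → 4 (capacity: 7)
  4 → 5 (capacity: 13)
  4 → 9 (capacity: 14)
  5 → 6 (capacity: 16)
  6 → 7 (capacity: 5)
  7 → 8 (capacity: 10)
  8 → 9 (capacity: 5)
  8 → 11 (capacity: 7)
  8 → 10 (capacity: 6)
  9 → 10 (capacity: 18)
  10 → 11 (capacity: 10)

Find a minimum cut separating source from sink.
Min cut value = 15, edges: (6,7), (10,11)

Min cut value: 15
Partition: S = [0, 1, 2, 3, 4, 5, 6, 9, 10], T = [7, 8, 11]
Cut edges: (6,7), (10,11)

By max-flow min-cut theorem, max flow = min cut = 15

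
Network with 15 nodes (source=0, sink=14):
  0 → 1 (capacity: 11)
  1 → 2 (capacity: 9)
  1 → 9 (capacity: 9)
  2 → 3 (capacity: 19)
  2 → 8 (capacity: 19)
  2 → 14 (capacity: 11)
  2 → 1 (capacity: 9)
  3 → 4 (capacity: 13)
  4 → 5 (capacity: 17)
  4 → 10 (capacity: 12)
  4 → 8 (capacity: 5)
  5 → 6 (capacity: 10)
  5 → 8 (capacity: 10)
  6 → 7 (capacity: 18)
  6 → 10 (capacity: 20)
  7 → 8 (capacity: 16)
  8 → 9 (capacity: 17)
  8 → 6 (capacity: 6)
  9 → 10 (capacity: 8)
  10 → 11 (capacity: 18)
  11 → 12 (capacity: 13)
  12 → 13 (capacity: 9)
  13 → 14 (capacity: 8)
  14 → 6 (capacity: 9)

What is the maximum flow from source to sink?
Maximum flow = 11

Max flow: 11

Flow assignment:
  0 → 1: 11/11
  1 → 2: 9/9
  1 → 9: 2/9
  2 → 14: 9/11
  9 → 10: 2/8
  10 → 11: 2/18
  11 → 12: 2/13
  12 → 13: 2/9
  13 → 14: 2/8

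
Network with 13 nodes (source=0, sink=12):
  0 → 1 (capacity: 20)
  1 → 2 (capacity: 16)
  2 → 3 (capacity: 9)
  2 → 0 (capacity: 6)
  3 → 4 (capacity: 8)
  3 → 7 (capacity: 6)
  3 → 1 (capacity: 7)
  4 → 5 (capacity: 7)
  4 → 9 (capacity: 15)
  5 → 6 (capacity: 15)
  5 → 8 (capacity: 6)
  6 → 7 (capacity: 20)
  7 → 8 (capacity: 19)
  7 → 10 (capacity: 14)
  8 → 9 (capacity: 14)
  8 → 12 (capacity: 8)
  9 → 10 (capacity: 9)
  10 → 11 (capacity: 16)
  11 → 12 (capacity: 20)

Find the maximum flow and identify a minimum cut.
Max flow = 9, Min cut edges: (2,3)

Maximum flow: 9
Minimum cut: (2,3)
Partition: S = [0, 1, 2], T = [3, 4, 5, 6, 7, 8, 9, 10, 11, 12]

Max-flow min-cut theorem verified: both equal 9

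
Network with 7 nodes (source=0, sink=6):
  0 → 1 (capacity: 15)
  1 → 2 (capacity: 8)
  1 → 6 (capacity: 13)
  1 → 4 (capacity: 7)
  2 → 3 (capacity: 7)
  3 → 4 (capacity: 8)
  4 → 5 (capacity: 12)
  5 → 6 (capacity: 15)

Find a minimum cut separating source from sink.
Min cut value = 15, edges: (0,1)

Min cut value: 15
Partition: S = [0], T = [1, 2, 3, 4, 5, 6]
Cut edges: (0,1)

By max-flow min-cut theorem, max flow = min cut = 15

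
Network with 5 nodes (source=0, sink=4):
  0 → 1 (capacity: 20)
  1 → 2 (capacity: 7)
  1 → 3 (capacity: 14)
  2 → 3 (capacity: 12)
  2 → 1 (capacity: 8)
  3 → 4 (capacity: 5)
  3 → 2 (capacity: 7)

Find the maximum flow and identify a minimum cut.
Max flow = 5, Min cut edges: (3,4)

Maximum flow: 5
Minimum cut: (3,4)
Partition: S = [0, 1, 2, 3], T = [4]

Max-flow min-cut theorem verified: both equal 5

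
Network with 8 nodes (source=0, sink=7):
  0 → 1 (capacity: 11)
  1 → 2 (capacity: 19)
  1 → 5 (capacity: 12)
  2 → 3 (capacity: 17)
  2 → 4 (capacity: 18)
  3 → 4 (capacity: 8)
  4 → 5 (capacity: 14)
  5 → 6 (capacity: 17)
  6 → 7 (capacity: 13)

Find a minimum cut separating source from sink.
Min cut value = 11, edges: (0,1)

Min cut value: 11
Partition: S = [0], T = [1, 2, 3, 4, 5, 6, 7]
Cut edges: (0,1)

By max-flow min-cut theorem, max flow = min cut = 11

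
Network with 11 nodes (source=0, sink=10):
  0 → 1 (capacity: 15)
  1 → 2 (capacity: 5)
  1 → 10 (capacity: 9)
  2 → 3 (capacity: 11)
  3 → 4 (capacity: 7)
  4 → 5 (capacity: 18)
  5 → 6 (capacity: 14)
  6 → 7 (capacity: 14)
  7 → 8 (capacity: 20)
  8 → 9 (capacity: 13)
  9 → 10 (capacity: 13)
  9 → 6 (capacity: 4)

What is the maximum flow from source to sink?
Maximum flow = 14

Max flow: 14

Flow assignment:
  0 → 1: 14/15
  1 → 2: 5/5
  1 → 10: 9/9
  2 → 3: 5/11
  3 → 4: 5/7
  4 → 5: 5/18
  5 → 6: 5/14
  6 → 7: 5/14
  7 → 8: 5/20
  8 → 9: 5/13
  9 → 10: 5/13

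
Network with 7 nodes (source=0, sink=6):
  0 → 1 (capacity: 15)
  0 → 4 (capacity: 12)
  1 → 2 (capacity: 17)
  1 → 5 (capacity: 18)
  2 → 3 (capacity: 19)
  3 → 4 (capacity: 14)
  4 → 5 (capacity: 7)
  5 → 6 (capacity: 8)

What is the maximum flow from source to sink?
Maximum flow = 8

Max flow: 8

Flow assignment:
  0 → 1: 1/15
  0 → 4: 7/12
  1 → 5: 1/18
  4 → 5: 7/7
  5 → 6: 8/8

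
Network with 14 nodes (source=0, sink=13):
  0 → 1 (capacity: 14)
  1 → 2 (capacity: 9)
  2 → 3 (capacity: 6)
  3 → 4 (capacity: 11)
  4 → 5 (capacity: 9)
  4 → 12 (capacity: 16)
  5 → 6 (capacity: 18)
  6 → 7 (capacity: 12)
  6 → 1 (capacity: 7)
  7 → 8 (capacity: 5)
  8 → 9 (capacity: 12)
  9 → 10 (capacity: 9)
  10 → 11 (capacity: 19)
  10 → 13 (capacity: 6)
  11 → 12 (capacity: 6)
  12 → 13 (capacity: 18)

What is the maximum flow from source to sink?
Maximum flow = 6

Max flow: 6

Flow assignment:
  0 → 1: 6/14
  1 → 2: 6/9
  2 → 3: 6/6
  3 → 4: 6/11
  4 → 12: 6/16
  12 → 13: 6/18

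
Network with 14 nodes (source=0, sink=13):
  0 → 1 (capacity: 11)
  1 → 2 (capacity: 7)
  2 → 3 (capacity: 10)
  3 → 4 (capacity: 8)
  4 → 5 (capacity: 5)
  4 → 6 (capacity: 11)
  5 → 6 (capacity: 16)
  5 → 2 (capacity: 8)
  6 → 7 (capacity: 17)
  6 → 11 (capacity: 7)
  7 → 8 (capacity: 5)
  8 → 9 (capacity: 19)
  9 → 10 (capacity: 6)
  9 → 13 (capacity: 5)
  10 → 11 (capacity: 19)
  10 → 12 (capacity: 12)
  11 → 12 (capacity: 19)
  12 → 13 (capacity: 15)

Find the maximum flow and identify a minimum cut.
Max flow = 7, Min cut edges: (1,2)

Maximum flow: 7
Minimum cut: (1,2)
Partition: S = [0, 1], T = [2, 3, 4, 5, 6, 7, 8, 9, 10, 11, 12, 13]

Max-flow min-cut theorem verified: both equal 7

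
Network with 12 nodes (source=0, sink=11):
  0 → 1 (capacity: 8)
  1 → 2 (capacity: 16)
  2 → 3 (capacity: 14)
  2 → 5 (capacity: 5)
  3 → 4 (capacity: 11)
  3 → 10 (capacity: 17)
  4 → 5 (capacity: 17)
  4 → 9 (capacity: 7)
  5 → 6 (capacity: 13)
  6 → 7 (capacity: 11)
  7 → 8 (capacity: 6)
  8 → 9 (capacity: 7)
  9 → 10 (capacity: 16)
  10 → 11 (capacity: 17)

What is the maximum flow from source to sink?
Maximum flow = 8

Max flow: 8

Flow assignment:
  0 → 1: 8/8
  1 → 2: 8/16
  2 → 3: 8/14
  3 → 10: 8/17
  10 → 11: 8/17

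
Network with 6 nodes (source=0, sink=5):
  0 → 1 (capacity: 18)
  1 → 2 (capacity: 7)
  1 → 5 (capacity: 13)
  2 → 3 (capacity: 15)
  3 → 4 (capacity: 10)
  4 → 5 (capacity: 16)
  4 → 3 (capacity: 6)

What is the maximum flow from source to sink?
Maximum flow = 18

Max flow: 18

Flow assignment:
  0 → 1: 18/18
  1 → 2: 5/7
  1 → 5: 13/13
  2 → 3: 5/15
  3 → 4: 5/10
  4 → 5: 5/16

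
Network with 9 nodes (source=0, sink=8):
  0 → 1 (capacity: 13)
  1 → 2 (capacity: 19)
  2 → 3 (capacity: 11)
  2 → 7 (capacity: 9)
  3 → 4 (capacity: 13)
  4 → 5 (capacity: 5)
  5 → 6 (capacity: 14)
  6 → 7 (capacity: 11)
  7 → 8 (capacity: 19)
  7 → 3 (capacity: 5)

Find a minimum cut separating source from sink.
Min cut value = 13, edges: (0,1)

Min cut value: 13
Partition: S = [0], T = [1, 2, 3, 4, 5, 6, 7, 8]
Cut edges: (0,1)

By max-flow min-cut theorem, max flow = min cut = 13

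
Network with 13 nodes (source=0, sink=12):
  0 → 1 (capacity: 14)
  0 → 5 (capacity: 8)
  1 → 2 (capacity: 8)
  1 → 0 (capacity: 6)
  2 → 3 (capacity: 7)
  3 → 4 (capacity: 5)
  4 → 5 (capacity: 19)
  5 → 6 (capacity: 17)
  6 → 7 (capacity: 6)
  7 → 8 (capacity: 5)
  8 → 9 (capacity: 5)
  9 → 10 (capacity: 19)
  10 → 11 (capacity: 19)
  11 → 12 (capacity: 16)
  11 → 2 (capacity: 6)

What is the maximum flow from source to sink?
Maximum flow = 5

Max flow: 5

Flow assignment:
  0 → 1: 5/14
  1 → 2: 5/8
  2 → 3: 5/7
  3 → 4: 5/5
  4 → 5: 5/19
  5 → 6: 5/17
  6 → 7: 5/6
  7 → 8: 5/5
  8 → 9: 5/5
  9 → 10: 5/19
  10 → 11: 5/19
  11 → 12: 5/16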